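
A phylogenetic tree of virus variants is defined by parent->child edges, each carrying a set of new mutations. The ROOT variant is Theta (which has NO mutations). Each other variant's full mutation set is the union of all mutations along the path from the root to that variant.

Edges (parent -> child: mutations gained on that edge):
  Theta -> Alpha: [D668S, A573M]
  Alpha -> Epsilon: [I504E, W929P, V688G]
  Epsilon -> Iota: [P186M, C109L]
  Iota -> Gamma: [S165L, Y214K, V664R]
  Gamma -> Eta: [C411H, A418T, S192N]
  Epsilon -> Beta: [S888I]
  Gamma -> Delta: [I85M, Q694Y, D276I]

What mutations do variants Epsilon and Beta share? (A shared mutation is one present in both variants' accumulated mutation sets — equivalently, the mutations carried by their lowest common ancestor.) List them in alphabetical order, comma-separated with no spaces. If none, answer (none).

Answer: A573M,D668S,I504E,V688G,W929P

Derivation:
Accumulating mutations along path to Epsilon:
  At Theta: gained [] -> total []
  At Alpha: gained ['D668S', 'A573M'] -> total ['A573M', 'D668S']
  At Epsilon: gained ['I504E', 'W929P', 'V688G'] -> total ['A573M', 'D668S', 'I504E', 'V688G', 'W929P']
Mutations(Epsilon) = ['A573M', 'D668S', 'I504E', 'V688G', 'W929P']
Accumulating mutations along path to Beta:
  At Theta: gained [] -> total []
  At Alpha: gained ['D668S', 'A573M'] -> total ['A573M', 'D668S']
  At Epsilon: gained ['I504E', 'W929P', 'V688G'] -> total ['A573M', 'D668S', 'I504E', 'V688G', 'W929P']
  At Beta: gained ['S888I'] -> total ['A573M', 'D668S', 'I504E', 'S888I', 'V688G', 'W929P']
Mutations(Beta) = ['A573M', 'D668S', 'I504E', 'S888I', 'V688G', 'W929P']
Intersection: ['A573M', 'D668S', 'I504E', 'V688G', 'W929P'] ∩ ['A573M', 'D668S', 'I504E', 'S888I', 'V688G', 'W929P'] = ['A573M', 'D668S', 'I504E', 'V688G', 'W929P']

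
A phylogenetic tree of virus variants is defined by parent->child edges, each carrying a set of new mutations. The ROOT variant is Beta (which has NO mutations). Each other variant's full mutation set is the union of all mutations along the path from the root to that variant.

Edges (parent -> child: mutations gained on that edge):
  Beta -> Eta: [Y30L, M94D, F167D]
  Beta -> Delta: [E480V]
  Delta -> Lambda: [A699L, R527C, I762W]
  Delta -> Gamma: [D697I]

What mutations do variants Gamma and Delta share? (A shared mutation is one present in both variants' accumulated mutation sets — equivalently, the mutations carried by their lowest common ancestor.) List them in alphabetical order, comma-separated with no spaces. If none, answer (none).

Accumulating mutations along path to Gamma:
  At Beta: gained [] -> total []
  At Delta: gained ['E480V'] -> total ['E480V']
  At Gamma: gained ['D697I'] -> total ['D697I', 'E480V']
Mutations(Gamma) = ['D697I', 'E480V']
Accumulating mutations along path to Delta:
  At Beta: gained [] -> total []
  At Delta: gained ['E480V'] -> total ['E480V']
Mutations(Delta) = ['E480V']
Intersection: ['D697I', 'E480V'] ∩ ['E480V'] = ['E480V']

Answer: E480V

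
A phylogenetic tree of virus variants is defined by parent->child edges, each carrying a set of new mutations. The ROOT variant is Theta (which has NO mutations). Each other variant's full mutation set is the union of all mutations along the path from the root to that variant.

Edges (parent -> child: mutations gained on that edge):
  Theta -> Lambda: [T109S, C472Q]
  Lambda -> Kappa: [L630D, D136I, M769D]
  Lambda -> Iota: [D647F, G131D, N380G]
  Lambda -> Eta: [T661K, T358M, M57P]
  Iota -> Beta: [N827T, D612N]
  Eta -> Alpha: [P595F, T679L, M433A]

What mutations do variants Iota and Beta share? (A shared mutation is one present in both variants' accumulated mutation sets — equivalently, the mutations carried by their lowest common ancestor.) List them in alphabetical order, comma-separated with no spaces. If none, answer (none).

Answer: C472Q,D647F,G131D,N380G,T109S

Derivation:
Accumulating mutations along path to Iota:
  At Theta: gained [] -> total []
  At Lambda: gained ['T109S', 'C472Q'] -> total ['C472Q', 'T109S']
  At Iota: gained ['D647F', 'G131D', 'N380G'] -> total ['C472Q', 'D647F', 'G131D', 'N380G', 'T109S']
Mutations(Iota) = ['C472Q', 'D647F', 'G131D', 'N380G', 'T109S']
Accumulating mutations along path to Beta:
  At Theta: gained [] -> total []
  At Lambda: gained ['T109S', 'C472Q'] -> total ['C472Q', 'T109S']
  At Iota: gained ['D647F', 'G131D', 'N380G'] -> total ['C472Q', 'D647F', 'G131D', 'N380G', 'T109S']
  At Beta: gained ['N827T', 'D612N'] -> total ['C472Q', 'D612N', 'D647F', 'G131D', 'N380G', 'N827T', 'T109S']
Mutations(Beta) = ['C472Q', 'D612N', 'D647F', 'G131D', 'N380G', 'N827T', 'T109S']
Intersection: ['C472Q', 'D647F', 'G131D', 'N380G', 'T109S'] ∩ ['C472Q', 'D612N', 'D647F', 'G131D', 'N380G', 'N827T', 'T109S'] = ['C472Q', 'D647F', 'G131D', 'N380G', 'T109S']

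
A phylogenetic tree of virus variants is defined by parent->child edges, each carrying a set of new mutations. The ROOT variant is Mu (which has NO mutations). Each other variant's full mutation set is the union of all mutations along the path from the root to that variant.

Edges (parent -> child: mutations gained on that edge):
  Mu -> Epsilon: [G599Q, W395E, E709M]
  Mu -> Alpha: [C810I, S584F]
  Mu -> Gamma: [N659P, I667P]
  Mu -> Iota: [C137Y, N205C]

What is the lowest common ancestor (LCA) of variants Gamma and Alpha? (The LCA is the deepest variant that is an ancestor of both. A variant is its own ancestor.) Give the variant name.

Path from root to Gamma: Mu -> Gamma
  ancestors of Gamma: {Mu, Gamma}
Path from root to Alpha: Mu -> Alpha
  ancestors of Alpha: {Mu, Alpha}
Common ancestors: {Mu}
Walk up from Alpha: Alpha (not in ancestors of Gamma), Mu (in ancestors of Gamma)
Deepest common ancestor (LCA) = Mu

Answer: Mu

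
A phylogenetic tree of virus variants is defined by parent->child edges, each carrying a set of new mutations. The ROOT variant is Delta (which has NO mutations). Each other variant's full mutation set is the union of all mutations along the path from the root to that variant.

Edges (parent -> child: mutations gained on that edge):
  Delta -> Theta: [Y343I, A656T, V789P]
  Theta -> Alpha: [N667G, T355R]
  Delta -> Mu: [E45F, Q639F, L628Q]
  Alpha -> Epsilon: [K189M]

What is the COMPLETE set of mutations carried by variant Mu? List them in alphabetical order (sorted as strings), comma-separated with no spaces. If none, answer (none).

At Delta: gained [] -> total []
At Mu: gained ['E45F', 'Q639F', 'L628Q'] -> total ['E45F', 'L628Q', 'Q639F']

Answer: E45F,L628Q,Q639F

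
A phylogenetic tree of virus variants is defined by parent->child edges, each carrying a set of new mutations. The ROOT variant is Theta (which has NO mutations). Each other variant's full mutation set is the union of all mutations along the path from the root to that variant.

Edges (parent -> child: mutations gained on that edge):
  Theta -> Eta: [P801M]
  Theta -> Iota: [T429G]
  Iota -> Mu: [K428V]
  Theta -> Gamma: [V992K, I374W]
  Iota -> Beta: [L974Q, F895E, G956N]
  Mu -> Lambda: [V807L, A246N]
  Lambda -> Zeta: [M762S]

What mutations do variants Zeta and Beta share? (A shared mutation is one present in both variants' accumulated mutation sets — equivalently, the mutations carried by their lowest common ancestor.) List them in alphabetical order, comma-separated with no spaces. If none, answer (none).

Answer: T429G

Derivation:
Accumulating mutations along path to Zeta:
  At Theta: gained [] -> total []
  At Iota: gained ['T429G'] -> total ['T429G']
  At Mu: gained ['K428V'] -> total ['K428V', 'T429G']
  At Lambda: gained ['V807L', 'A246N'] -> total ['A246N', 'K428V', 'T429G', 'V807L']
  At Zeta: gained ['M762S'] -> total ['A246N', 'K428V', 'M762S', 'T429G', 'V807L']
Mutations(Zeta) = ['A246N', 'K428V', 'M762S', 'T429G', 'V807L']
Accumulating mutations along path to Beta:
  At Theta: gained [] -> total []
  At Iota: gained ['T429G'] -> total ['T429G']
  At Beta: gained ['L974Q', 'F895E', 'G956N'] -> total ['F895E', 'G956N', 'L974Q', 'T429G']
Mutations(Beta) = ['F895E', 'G956N', 'L974Q', 'T429G']
Intersection: ['A246N', 'K428V', 'M762S', 'T429G', 'V807L'] ∩ ['F895E', 'G956N', 'L974Q', 'T429G'] = ['T429G']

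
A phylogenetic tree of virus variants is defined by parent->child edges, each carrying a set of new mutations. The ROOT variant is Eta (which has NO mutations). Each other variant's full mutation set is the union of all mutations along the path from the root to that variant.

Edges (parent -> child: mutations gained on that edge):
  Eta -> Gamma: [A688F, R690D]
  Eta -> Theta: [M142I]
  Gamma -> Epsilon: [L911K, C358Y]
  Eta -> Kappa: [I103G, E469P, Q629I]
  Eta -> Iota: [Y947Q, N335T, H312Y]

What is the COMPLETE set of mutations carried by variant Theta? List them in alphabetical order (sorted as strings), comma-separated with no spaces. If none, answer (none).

Answer: M142I

Derivation:
At Eta: gained [] -> total []
At Theta: gained ['M142I'] -> total ['M142I']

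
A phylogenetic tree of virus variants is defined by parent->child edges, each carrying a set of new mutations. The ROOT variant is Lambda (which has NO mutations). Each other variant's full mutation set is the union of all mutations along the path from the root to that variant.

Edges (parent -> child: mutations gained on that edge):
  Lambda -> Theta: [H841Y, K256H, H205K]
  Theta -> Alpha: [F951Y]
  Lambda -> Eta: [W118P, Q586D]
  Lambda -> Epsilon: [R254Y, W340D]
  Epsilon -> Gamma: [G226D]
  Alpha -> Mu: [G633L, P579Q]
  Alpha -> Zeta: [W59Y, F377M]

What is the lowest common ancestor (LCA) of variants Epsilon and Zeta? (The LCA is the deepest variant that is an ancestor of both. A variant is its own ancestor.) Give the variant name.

Path from root to Epsilon: Lambda -> Epsilon
  ancestors of Epsilon: {Lambda, Epsilon}
Path from root to Zeta: Lambda -> Theta -> Alpha -> Zeta
  ancestors of Zeta: {Lambda, Theta, Alpha, Zeta}
Common ancestors: {Lambda}
Walk up from Zeta: Zeta (not in ancestors of Epsilon), Alpha (not in ancestors of Epsilon), Theta (not in ancestors of Epsilon), Lambda (in ancestors of Epsilon)
Deepest common ancestor (LCA) = Lambda

Answer: Lambda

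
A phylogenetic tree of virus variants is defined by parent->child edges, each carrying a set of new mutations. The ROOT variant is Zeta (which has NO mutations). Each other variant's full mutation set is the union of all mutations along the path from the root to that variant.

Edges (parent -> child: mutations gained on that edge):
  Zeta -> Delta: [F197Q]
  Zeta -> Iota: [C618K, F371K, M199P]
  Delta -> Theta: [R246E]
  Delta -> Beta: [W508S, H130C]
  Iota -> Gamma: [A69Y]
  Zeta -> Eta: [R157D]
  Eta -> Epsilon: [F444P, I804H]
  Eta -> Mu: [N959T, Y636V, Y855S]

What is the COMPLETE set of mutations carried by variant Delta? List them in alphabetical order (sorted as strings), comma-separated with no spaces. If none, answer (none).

At Zeta: gained [] -> total []
At Delta: gained ['F197Q'] -> total ['F197Q']

Answer: F197Q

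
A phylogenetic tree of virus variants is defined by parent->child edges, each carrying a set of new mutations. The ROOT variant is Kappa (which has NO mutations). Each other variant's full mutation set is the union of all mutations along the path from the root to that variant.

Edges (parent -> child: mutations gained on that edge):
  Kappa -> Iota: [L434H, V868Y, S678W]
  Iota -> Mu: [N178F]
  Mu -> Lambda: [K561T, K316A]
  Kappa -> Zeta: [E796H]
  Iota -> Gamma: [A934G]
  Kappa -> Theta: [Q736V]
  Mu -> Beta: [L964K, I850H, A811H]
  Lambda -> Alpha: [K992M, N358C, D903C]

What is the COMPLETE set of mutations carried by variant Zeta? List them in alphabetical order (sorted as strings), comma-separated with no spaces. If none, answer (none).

Answer: E796H

Derivation:
At Kappa: gained [] -> total []
At Zeta: gained ['E796H'] -> total ['E796H']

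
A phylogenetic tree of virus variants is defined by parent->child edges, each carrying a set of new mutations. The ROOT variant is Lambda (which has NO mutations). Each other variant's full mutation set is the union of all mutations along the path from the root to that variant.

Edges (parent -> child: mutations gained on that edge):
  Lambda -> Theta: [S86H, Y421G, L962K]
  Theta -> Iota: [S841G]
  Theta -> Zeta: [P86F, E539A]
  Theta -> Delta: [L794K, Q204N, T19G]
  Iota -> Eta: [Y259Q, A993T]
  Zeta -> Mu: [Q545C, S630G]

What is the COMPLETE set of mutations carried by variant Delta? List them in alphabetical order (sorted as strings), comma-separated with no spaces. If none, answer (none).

At Lambda: gained [] -> total []
At Theta: gained ['S86H', 'Y421G', 'L962K'] -> total ['L962K', 'S86H', 'Y421G']
At Delta: gained ['L794K', 'Q204N', 'T19G'] -> total ['L794K', 'L962K', 'Q204N', 'S86H', 'T19G', 'Y421G']

Answer: L794K,L962K,Q204N,S86H,T19G,Y421G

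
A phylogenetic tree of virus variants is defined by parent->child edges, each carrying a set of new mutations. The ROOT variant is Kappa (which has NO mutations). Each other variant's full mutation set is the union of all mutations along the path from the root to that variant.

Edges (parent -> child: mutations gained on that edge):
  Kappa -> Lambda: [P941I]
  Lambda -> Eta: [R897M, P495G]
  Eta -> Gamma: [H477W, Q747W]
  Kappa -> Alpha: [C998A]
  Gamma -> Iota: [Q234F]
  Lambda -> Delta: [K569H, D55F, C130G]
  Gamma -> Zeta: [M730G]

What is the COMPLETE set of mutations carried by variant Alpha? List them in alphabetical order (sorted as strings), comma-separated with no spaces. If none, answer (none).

At Kappa: gained [] -> total []
At Alpha: gained ['C998A'] -> total ['C998A']

Answer: C998A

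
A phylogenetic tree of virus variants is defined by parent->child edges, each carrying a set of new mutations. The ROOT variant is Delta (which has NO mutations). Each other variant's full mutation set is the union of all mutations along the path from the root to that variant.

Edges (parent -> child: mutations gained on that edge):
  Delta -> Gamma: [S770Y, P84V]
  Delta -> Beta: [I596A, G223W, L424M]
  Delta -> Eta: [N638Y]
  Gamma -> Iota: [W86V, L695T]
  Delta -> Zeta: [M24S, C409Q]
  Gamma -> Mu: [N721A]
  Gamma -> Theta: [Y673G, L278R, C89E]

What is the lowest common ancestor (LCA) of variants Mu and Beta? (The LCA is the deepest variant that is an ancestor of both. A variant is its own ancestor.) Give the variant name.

Answer: Delta

Derivation:
Path from root to Mu: Delta -> Gamma -> Mu
  ancestors of Mu: {Delta, Gamma, Mu}
Path from root to Beta: Delta -> Beta
  ancestors of Beta: {Delta, Beta}
Common ancestors: {Delta}
Walk up from Beta: Beta (not in ancestors of Mu), Delta (in ancestors of Mu)
Deepest common ancestor (LCA) = Delta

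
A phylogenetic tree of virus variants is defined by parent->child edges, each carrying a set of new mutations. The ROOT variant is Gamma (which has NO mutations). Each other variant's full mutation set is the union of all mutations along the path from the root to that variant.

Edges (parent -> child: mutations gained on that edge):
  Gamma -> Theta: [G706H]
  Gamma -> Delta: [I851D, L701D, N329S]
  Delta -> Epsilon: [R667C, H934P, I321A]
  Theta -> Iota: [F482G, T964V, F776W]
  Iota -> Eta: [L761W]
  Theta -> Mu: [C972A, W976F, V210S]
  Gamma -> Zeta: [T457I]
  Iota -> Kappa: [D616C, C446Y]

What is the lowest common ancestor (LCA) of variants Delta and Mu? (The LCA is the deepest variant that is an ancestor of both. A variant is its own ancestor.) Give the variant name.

Answer: Gamma

Derivation:
Path from root to Delta: Gamma -> Delta
  ancestors of Delta: {Gamma, Delta}
Path from root to Mu: Gamma -> Theta -> Mu
  ancestors of Mu: {Gamma, Theta, Mu}
Common ancestors: {Gamma}
Walk up from Mu: Mu (not in ancestors of Delta), Theta (not in ancestors of Delta), Gamma (in ancestors of Delta)
Deepest common ancestor (LCA) = Gamma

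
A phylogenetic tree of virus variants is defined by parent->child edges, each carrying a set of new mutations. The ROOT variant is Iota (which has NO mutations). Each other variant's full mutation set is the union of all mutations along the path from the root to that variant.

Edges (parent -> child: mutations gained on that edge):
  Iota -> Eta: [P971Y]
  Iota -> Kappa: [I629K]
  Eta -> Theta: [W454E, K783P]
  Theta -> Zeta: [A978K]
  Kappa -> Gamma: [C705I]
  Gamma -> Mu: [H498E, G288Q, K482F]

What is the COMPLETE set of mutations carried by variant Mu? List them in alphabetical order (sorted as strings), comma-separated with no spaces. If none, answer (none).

At Iota: gained [] -> total []
At Kappa: gained ['I629K'] -> total ['I629K']
At Gamma: gained ['C705I'] -> total ['C705I', 'I629K']
At Mu: gained ['H498E', 'G288Q', 'K482F'] -> total ['C705I', 'G288Q', 'H498E', 'I629K', 'K482F']

Answer: C705I,G288Q,H498E,I629K,K482F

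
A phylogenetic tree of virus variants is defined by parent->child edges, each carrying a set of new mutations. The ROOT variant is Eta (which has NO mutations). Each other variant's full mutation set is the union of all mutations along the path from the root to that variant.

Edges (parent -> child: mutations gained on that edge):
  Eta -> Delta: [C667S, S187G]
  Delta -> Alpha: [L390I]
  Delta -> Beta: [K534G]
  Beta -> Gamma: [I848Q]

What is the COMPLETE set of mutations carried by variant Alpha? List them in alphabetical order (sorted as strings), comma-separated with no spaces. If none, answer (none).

At Eta: gained [] -> total []
At Delta: gained ['C667S', 'S187G'] -> total ['C667S', 'S187G']
At Alpha: gained ['L390I'] -> total ['C667S', 'L390I', 'S187G']

Answer: C667S,L390I,S187G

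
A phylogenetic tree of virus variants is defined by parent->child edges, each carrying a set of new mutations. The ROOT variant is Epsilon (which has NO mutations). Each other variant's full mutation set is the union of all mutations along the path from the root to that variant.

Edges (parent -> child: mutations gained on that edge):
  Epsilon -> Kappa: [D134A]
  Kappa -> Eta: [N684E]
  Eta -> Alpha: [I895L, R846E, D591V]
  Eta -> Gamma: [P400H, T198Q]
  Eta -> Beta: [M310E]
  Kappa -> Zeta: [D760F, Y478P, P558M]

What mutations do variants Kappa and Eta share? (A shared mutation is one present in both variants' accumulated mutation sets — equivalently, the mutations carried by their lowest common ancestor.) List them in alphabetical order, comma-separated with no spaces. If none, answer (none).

Accumulating mutations along path to Kappa:
  At Epsilon: gained [] -> total []
  At Kappa: gained ['D134A'] -> total ['D134A']
Mutations(Kappa) = ['D134A']
Accumulating mutations along path to Eta:
  At Epsilon: gained [] -> total []
  At Kappa: gained ['D134A'] -> total ['D134A']
  At Eta: gained ['N684E'] -> total ['D134A', 'N684E']
Mutations(Eta) = ['D134A', 'N684E']
Intersection: ['D134A'] ∩ ['D134A', 'N684E'] = ['D134A']

Answer: D134A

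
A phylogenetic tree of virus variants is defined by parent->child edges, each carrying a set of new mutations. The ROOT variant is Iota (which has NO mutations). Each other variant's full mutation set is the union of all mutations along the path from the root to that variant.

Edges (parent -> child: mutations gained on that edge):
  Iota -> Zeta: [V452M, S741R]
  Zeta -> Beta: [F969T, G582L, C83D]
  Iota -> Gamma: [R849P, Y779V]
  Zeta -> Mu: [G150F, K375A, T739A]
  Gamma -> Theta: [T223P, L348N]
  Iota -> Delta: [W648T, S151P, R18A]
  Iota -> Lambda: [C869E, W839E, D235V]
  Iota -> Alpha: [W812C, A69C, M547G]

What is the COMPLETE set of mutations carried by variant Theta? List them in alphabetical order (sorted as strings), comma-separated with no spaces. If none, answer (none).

At Iota: gained [] -> total []
At Gamma: gained ['R849P', 'Y779V'] -> total ['R849P', 'Y779V']
At Theta: gained ['T223P', 'L348N'] -> total ['L348N', 'R849P', 'T223P', 'Y779V']

Answer: L348N,R849P,T223P,Y779V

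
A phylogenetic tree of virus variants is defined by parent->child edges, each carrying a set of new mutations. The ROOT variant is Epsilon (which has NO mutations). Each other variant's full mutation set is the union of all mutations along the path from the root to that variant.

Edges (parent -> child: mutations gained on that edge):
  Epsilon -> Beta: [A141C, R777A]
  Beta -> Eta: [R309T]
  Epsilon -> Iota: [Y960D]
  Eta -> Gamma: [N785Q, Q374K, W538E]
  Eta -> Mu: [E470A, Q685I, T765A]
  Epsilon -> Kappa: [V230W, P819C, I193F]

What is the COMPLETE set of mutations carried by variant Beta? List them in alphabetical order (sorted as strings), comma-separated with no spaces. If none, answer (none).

Answer: A141C,R777A

Derivation:
At Epsilon: gained [] -> total []
At Beta: gained ['A141C', 'R777A'] -> total ['A141C', 'R777A']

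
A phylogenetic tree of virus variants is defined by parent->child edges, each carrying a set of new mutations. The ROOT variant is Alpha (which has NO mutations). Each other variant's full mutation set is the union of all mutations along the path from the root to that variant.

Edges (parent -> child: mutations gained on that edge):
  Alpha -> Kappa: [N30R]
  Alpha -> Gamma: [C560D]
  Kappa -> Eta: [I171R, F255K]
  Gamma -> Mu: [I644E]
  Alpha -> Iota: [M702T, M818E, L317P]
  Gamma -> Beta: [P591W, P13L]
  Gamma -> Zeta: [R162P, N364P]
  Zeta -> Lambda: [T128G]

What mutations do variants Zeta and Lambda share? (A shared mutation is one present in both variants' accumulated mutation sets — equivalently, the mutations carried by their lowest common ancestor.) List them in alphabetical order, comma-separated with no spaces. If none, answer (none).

Accumulating mutations along path to Zeta:
  At Alpha: gained [] -> total []
  At Gamma: gained ['C560D'] -> total ['C560D']
  At Zeta: gained ['R162P', 'N364P'] -> total ['C560D', 'N364P', 'R162P']
Mutations(Zeta) = ['C560D', 'N364P', 'R162P']
Accumulating mutations along path to Lambda:
  At Alpha: gained [] -> total []
  At Gamma: gained ['C560D'] -> total ['C560D']
  At Zeta: gained ['R162P', 'N364P'] -> total ['C560D', 'N364P', 'R162P']
  At Lambda: gained ['T128G'] -> total ['C560D', 'N364P', 'R162P', 'T128G']
Mutations(Lambda) = ['C560D', 'N364P', 'R162P', 'T128G']
Intersection: ['C560D', 'N364P', 'R162P'] ∩ ['C560D', 'N364P', 'R162P', 'T128G'] = ['C560D', 'N364P', 'R162P']

Answer: C560D,N364P,R162P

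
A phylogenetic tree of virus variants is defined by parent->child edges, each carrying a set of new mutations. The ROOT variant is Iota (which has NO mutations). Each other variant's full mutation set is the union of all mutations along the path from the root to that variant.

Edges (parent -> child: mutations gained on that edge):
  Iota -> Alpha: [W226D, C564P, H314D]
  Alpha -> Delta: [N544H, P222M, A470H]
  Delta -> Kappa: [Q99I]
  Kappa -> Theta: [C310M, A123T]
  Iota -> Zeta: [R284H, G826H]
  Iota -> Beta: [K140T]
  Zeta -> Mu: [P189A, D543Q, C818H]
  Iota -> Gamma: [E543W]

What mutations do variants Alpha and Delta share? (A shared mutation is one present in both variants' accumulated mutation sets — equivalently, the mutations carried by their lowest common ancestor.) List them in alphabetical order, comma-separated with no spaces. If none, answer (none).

Accumulating mutations along path to Alpha:
  At Iota: gained [] -> total []
  At Alpha: gained ['W226D', 'C564P', 'H314D'] -> total ['C564P', 'H314D', 'W226D']
Mutations(Alpha) = ['C564P', 'H314D', 'W226D']
Accumulating mutations along path to Delta:
  At Iota: gained [] -> total []
  At Alpha: gained ['W226D', 'C564P', 'H314D'] -> total ['C564P', 'H314D', 'W226D']
  At Delta: gained ['N544H', 'P222M', 'A470H'] -> total ['A470H', 'C564P', 'H314D', 'N544H', 'P222M', 'W226D']
Mutations(Delta) = ['A470H', 'C564P', 'H314D', 'N544H', 'P222M', 'W226D']
Intersection: ['C564P', 'H314D', 'W226D'] ∩ ['A470H', 'C564P', 'H314D', 'N544H', 'P222M', 'W226D'] = ['C564P', 'H314D', 'W226D']

Answer: C564P,H314D,W226D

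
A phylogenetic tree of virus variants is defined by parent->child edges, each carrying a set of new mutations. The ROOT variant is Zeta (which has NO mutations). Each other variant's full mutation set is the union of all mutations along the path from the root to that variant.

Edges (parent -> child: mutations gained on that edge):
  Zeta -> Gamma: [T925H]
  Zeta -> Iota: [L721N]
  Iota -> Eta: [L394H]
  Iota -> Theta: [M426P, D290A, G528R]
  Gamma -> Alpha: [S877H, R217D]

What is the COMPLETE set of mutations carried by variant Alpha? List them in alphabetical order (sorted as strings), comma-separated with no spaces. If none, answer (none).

At Zeta: gained [] -> total []
At Gamma: gained ['T925H'] -> total ['T925H']
At Alpha: gained ['S877H', 'R217D'] -> total ['R217D', 'S877H', 'T925H']

Answer: R217D,S877H,T925H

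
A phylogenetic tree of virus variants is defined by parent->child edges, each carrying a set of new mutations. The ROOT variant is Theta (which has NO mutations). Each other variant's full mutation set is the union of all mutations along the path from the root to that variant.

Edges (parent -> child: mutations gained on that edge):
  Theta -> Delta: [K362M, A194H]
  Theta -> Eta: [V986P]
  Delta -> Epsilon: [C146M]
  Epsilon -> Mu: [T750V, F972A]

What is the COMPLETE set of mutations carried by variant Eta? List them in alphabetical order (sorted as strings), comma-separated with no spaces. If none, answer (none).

At Theta: gained [] -> total []
At Eta: gained ['V986P'] -> total ['V986P']

Answer: V986P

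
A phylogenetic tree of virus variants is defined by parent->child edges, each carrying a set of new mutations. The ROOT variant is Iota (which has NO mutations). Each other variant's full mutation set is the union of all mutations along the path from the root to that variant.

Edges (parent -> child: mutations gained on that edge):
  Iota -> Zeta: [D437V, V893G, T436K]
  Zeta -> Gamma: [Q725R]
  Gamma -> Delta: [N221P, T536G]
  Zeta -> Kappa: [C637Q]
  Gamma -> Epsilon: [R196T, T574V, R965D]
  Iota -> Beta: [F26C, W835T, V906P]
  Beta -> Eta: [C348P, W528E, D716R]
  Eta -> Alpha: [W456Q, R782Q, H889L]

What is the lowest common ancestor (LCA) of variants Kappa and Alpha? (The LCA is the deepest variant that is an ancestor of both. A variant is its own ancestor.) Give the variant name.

Answer: Iota

Derivation:
Path from root to Kappa: Iota -> Zeta -> Kappa
  ancestors of Kappa: {Iota, Zeta, Kappa}
Path from root to Alpha: Iota -> Beta -> Eta -> Alpha
  ancestors of Alpha: {Iota, Beta, Eta, Alpha}
Common ancestors: {Iota}
Walk up from Alpha: Alpha (not in ancestors of Kappa), Eta (not in ancestors of Kappa), Beta (not in ancestors of Kappa), Iota (in ancestors of Kappa)
Deepest common ancestor (LCA) = Iota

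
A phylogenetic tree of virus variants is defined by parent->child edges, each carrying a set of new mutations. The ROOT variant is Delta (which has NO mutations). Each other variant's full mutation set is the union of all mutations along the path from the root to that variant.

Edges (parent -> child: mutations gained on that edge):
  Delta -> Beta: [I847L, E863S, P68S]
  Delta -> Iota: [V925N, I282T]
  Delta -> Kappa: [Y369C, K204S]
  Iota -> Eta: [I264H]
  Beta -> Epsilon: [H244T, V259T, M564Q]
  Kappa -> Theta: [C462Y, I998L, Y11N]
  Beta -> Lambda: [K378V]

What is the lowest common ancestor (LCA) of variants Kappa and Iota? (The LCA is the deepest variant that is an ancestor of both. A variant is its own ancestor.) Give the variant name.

Answer: Delta

Derivation:
Path from root to Kappa: Delta -> Kappa
  ancestors of Kappa: {Delta, Kappa}
Path from root to Iota: Delta -> Iota
  ancestors of Iota: {Delta, Iota}
Common ancestors: {Delta}
Walk up from Iota: Iota (not in ancestors of Kappa), Delta (in ancestors of Kappa)
Deepest common ancestor (LCA) = Delta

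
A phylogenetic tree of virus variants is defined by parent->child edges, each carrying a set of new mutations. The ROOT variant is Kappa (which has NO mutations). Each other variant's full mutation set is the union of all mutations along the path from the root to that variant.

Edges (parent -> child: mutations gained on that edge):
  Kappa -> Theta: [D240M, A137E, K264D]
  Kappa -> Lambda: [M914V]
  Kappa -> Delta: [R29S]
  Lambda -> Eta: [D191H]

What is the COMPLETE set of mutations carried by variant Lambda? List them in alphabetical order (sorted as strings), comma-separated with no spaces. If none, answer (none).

Answer: M914V

Derivation:
At Kappa: gained [] -> total []
At Lambda: gained ['M914V'] -> total ['M914V']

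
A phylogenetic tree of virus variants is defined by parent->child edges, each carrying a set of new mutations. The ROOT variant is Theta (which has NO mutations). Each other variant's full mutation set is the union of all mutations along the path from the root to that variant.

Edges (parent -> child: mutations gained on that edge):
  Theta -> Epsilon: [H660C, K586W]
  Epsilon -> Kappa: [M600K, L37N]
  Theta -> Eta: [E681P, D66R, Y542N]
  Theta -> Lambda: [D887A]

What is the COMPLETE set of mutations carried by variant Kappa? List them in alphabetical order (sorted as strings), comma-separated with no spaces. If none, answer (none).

Answer: H660C,K586W,L37N,M600K

Derivation:
At Theta: gained [] -> total []
At Epsilon: gained ['H660C', 'K586W'] -> total ['H660C', 'K586W']
At Kappa: gained ['M600K', 'L37N'] -> total ['H660C', 'K586W', 'L37N', 'M600K']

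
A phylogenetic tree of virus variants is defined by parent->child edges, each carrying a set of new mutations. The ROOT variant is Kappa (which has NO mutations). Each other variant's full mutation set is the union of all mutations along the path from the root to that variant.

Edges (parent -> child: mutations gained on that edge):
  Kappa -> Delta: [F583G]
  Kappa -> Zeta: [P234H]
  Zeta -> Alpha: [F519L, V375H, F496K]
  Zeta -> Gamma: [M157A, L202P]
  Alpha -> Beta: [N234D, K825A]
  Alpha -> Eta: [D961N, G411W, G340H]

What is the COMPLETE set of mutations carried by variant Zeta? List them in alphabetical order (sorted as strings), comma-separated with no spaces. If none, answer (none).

Answer: P234H

Derivation:
At Kappa: gained [] -> total []
At Zeta: gained ['P234H'] -> total ['P234H']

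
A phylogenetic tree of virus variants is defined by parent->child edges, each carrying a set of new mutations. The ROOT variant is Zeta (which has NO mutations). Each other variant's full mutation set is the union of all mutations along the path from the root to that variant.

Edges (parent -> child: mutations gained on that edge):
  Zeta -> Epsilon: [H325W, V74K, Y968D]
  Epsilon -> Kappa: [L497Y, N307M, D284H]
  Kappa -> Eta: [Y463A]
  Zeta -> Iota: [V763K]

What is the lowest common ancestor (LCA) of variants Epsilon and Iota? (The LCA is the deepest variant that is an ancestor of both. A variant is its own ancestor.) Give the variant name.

Path from root to Epsilon: Zeta -> Epsilon
  ancestors of Epsilon: {Zeta, Epsilon}
Path from root to Iota: Zeta -> Iota
  ancestors of Iota: {Zeta, Iota}
Common ancestors: {Zeta}
Walk up from Iota: Iota (not in ancestors of Epsilon), Zeta (in ancestors of Epsilon)
Deepest common ancestor (LCA) = Zeta

Answer: Zeta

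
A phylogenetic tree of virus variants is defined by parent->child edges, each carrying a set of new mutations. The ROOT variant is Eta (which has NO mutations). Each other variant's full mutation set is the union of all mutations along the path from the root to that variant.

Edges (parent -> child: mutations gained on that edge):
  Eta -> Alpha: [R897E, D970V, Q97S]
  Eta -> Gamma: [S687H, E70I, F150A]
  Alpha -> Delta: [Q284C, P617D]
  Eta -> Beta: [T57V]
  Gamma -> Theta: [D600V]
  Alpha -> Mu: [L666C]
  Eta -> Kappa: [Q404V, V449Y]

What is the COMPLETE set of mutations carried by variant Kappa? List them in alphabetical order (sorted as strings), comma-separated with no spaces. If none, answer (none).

Answer: Q404V,V449Y

Derivation:
At Eta: gained [] -> total []
At Kappa: gained ['Q404V', 'V449Y'] -> total ['Q404V', 'V449Y']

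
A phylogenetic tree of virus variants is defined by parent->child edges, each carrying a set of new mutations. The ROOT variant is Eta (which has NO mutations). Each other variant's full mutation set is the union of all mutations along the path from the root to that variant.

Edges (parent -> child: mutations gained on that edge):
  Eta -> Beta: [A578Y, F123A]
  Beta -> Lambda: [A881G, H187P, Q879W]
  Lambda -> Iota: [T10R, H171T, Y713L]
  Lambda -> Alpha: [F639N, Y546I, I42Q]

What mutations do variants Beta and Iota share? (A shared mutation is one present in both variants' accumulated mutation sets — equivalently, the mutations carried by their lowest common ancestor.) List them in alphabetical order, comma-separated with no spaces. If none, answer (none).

Accumulating mutations along path to Beta:
  At Eta: gained [] -> total []
  At Beta: gained ['A578Y', 'F123A'] -> total ['A578Y', 'F123A']
Mutations(Beta) = ['A578Y', 'F123A']
Accumulating mutations along path to Iota:
  At Eta: gained [] -> total []
  At Beta: gained ['A578Y', 'F123A'] -> total ['A578Y', 'F123A']
  At Lambda: gained ['A881G', 'H187P', 'Q879W'] -> total ['A578Y', 'A881G', 'F123A', 'H187P', 'Q879W']
  At Iota: gained ['T10R', 'H171T', 'Y713L'] -> total ['A578Y', 'A881G', 'F123A', 'H171T', 'H187P', 'Q879W', 'T10R', 'Y713L']
Mutations(Iota) = ['A578Y', 'A881G', 'F123A', 'H171T', 'H187P', 'Q879W', 'T10R', 'Y713L']
Intersection: ['A578Y', 'F123A'] ∩ ['A578Y', 'A881G', 'F123A', 'H171T', 'H187P', 'Q879W', 'T10R', 'Y713L'] = ['A578Y', 'F123A']

Answer: A578Y,F123A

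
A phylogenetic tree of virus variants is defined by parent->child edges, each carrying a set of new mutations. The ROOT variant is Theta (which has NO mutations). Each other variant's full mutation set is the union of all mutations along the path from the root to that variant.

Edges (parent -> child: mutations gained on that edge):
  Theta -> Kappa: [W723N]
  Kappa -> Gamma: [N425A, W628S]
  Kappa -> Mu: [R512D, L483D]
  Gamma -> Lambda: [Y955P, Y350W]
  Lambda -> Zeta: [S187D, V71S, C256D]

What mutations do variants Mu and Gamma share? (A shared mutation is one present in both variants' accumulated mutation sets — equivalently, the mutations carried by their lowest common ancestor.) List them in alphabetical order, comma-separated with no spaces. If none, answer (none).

Answer: W723N

Derivation:
Accumulating mutations along path to Mu:
  At Theta: gained [] -> total []
  At Kappa: gained ['W723N'] -> total ['W723N']
  At Mu: gained ['R512D', 'L483D'] -> total ['L483D', 'R512D', 'W723N']
Mutations(Mu) = ['L483D', 'R512D', 'W723N']
Accumulating mutations along path to Gamma:
  At Theta: gained [] -> total []
  At Kappa: gained ['W723N'] -> total ['W723N']
  At Gamma: gained ['N425A', 'W628S'] -> total ['N425A', 'W628S', 'W723N']
Mutations(Gamma) = ['N425A', 'W628S', 'W723N']
Intersection: ['L483D', 'R512D', 'W723N'] ∩ ['N425A', 'W628S', 'W723N'] = ['W723N']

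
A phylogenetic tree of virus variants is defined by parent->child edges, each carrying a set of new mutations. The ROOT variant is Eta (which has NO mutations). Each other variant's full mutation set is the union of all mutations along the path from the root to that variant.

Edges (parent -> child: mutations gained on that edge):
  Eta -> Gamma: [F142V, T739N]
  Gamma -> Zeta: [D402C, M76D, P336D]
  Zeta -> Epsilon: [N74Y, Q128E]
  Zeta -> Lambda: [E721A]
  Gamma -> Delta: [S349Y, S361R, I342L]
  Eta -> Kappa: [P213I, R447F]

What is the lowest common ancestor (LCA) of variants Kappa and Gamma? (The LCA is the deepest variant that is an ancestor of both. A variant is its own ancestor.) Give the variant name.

Path from root to Kappa: Eta -> Kappa
  ancestors of Kappa: {Eta, Kappa}
Path from root to Gamma: Eta -> Gamma
  ancestors of Gamma: {Eta, Gamma}
Common ancestors: {Eta}
Walk up from Gamma: Gamma (not in ancestors of Kappa), Eta (in ancestors of Kappa)
Deepest common ancestor (LCA) = Eta

Answer: Eta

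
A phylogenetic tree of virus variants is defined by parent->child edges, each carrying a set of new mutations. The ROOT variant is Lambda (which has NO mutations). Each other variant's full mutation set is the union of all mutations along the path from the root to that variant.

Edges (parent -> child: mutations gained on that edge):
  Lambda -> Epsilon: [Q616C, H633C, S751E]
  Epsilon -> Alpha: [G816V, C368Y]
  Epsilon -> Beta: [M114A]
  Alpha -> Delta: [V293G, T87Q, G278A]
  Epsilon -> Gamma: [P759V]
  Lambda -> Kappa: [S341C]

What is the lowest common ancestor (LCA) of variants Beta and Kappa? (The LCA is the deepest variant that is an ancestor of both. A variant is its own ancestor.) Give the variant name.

Answer: Lambda

Derivation:
Path from root to Beta: Lambda -> Epsilon -> Beta
  ancestors of Beta: {Lambda, Epsilon, Beta}
Path from root to Kappa: Lambda -> Kappa
  ancestors of Kappa: {Lambda, Kappa}
Common ancestors: {Lambda}
Walk up from Kappa: Kappa (not in ancestors of Beta), Lambda (in ancestors of Beta)
Deepest common ancestor (LCA) = Lambda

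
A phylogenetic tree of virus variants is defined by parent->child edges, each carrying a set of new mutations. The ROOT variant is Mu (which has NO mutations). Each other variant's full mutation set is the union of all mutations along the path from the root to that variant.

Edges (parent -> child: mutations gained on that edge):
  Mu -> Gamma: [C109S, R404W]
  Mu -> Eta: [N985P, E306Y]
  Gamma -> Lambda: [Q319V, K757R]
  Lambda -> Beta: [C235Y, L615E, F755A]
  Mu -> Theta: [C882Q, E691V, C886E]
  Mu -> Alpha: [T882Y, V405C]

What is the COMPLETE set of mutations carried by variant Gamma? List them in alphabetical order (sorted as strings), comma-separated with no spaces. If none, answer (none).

Answer: C109S,R404W

Derivation:
At Mu: gained [] -> total []
At Gamma: gained ['C109S', 'R404W'] -> total ['C109S', 'R404W']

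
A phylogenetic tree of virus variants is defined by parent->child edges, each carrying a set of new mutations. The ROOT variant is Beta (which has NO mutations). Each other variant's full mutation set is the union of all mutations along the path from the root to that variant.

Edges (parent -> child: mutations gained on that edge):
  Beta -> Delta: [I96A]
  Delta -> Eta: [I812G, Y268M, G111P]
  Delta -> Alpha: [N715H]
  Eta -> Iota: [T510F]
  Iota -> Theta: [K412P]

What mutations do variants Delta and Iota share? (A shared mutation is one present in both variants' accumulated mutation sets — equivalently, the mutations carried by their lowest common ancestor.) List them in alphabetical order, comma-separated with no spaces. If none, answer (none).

Accumulating mutations along path to Delta:
  At Beta: gained [] -> total []
  At Delta: gained ['I96A'] -> total ['I96A']
Mutations(Delta) = ['I96A']
Accumulating mutations along path to Iota:
  At Beta: gained [] -> total []
  At Delta: gained ['I96A'] -> total ['I96A']
  At Eta: gained ['I812G', 'Y268M', 'G111P'] -> total ['G111P', 'I812G', 'I96A', 'Y268M']
  At Iota: gained ['T510F'] -> total ['G111P', 'I812G', 'I96A', 'T510F', 'Y268M']
Mutations(Iota) = ['G111P', 'I812G', 'I96A', 'T510F', 'Y268M']
Intersection: ['I96A'] ∩ ['G111P', 'I812G', 'I96A', 'T510F', 'Y268M'] = ['I96A']

Answer: I96A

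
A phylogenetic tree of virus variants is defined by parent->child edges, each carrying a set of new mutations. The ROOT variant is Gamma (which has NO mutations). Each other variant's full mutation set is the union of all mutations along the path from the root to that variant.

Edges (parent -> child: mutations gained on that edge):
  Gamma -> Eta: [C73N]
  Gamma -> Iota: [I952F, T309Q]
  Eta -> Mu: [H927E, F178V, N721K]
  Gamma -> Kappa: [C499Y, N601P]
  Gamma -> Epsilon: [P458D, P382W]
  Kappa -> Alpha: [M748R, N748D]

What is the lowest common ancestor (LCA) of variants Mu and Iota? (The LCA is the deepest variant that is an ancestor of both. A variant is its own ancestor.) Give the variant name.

Path from root to Mu: Gamma -> Eta -> Mu
  ancestors of Mu: {Gamma, Eta, Mu}
Path from root to Iota: Gamma -> Iota
  ancestors of Iota: {Gamma, Iota}
Common ancestors: {Gamma}
Walk up from Iota: Iota (not in ancestors of Mu), Gamma (in ancestors of Mu)
Deepest common ancestor (LCA) = Gamma

Answer: Gamma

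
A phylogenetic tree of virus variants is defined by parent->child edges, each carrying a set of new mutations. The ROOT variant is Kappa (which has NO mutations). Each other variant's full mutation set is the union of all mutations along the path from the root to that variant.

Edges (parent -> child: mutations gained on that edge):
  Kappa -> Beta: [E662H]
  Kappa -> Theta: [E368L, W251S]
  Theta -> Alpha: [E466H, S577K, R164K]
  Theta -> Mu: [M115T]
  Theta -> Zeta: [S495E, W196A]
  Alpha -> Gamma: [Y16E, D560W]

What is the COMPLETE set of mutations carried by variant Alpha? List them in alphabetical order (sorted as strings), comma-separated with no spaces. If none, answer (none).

Answer: E368L,E466H,R164K,S577K,W251S

Derivation:
At Kappa: gained [] -> total []
At Theta: gained ['E368L', 'W251S'] -> total ['E368L', 'W251S']
At Alpha: gained ['E466H', 'S577K', 'R164K'] -> total ['E368L', 'E466H', 'R164K', 'S577K', 'W251S']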